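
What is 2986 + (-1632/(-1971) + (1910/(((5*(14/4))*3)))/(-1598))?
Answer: 10975317520/3674601 ≈ 2986.8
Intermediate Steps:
2986 + (-1632/(-1971) + (1910/(((5*(14/4))*3)))/(-1598)) = 2986 + (-1632*(-1/1971) + (1910/(((5*(14*(1/4)))*3)))*(-1/1598)) = 2986 + (544/657 + (1910/(((5*(7/2))*3)))*(-1/1598)) = 2986 + (544/657 + (1910/(((35/2)*3)))*(-1/1598)) = 2986 + (544/657 + (1910/(105/2))*(-1/1598)) = 2986 + (544/657 + (1910*(2/105))*(-1/1598)) = 2986 + (544/657 + (764/21)*(-1/1598)) = 2986 + (544/657 - 382/16779) = 2986 + 2958934/3674601 = 10975317520/3674601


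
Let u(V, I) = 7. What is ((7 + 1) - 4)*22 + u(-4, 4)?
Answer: 95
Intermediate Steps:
((7 + 1) - 4)*22 + u(-4, 4) = ((7 + 1) - 4)*22 + 7 = (8 - 4)*22 + 7 = 4*22 + 7 = 88 + 7 = 95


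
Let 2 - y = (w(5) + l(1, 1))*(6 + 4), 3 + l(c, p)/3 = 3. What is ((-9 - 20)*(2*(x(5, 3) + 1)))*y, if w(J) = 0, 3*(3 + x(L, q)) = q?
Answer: 116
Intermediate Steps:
x(L, q) = -3 + q/3
l(c, p) = 0 (l(c, p) = -9 + 3*3 = -9 + 9 = 0)
y = 2 (y = 2 - (0 + 0)*(6 + 4) = 2 - 0*10 = 2 - 1*0 = 2 + 0 = 2)
((-9 - 20)*(2*(x(5, 3) + 1)))*y = ((-9 - 20)*(2*((-3 + (⅓)*3) + 1)))*2 = -58*((-3 + 1) + 1)*2 = -58*(-2 + 1)*2 = -58*(-1)*2 = -29*(-2)*2 = 58*2 = 116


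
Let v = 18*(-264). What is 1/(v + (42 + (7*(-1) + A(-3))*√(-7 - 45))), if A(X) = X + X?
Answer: I/(2*(-2355*I + 13*√13)) ≈ -0.00021223 + 4.2241e-6*I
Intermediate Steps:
A(X) = 2*X
v = -4752
1/(v + (42 + (7*(-1) + A(-3))*√(-7 - 45))) = 1/(-4752 + (42 + (7*(-1) + 2*(-3))*√(-7 - 45))) = 1/(-4752 + (42 + (-7 - 6)*√(-52))) = 1/(-4752 + (42 - 26*I*√13)) = 1/(-4710 - 26*I*√13)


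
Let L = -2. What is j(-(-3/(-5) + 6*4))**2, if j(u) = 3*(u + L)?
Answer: 159201/25 ≈ 6368.0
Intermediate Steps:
j(u) = -6 + 3*u (j(u) = 3*(u - 2) = 3*(-2 + u) = -6 + 3*u)
j(-(-3/(-5) + 6*4))**2 = (-6 + 3*(-(-3/(-5) + 6*4)))**2 = (-6 + 3*(-(-3*(-1/5) + 24)))**2 = (-6 + 3*(-(3/5 + 24)))**2 = (-6 + 3*(-1*123/5))**2 = (-6 + 3*(-123/5))**2 = (-6 - 369/5)**2 = (-399/5)**2 = 159201/25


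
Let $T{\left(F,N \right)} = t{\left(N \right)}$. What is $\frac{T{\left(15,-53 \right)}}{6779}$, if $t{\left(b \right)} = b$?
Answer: $- \frac{53}{6779} \approx -0.0078183$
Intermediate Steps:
$T{\left(F,N \right)} = N$
$\frac{T{\left(15,-53 \right)}}{6779} = - \frac{53}{6779}$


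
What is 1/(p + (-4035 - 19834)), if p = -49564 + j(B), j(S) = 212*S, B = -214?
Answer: -1/118801 ≈ -8.4174e-6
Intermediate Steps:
p = -94932 (p = -49564 + 212*(-214) = -49564 - 45368 = -94932)
1/(p + (-4035 - 19834)) = 1/(-94932 + (-4035 - 19834)) = 1/(-94932 - 23869) = 1/(-118801) = -1/118801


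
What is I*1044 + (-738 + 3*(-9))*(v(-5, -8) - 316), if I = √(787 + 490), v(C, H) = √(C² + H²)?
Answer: 241740 - 765*√89 + 1044*√1277 ≈ 2.7183e+5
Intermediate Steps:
I = √1277 ≈ 35.735
I*1044 + (-738 + 3*(-9))*(v(-5, -8) - 316) = √1277*1044 + (-738 + 3*(-9))*(√((-5)² + (-8)²) - 316) = 1044*√1277 + (-738 - 27)*(√(25 + 64) - 316) = 1044*√1277 - 765*(√89 - 316) = 1044*√1277 - 765*(-316 + √89) = 1044*√1277 + (241740 - 765*√89) = 241740 - 765*√89 + 1044*√1277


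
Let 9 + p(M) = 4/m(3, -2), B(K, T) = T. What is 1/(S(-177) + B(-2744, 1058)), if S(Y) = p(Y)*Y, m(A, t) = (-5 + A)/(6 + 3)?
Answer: 1/5837 ≈ 0.00017132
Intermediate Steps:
m(A, t) = -5/9 + A/9 (m(A, t) = (-5 + A)/9 = (-5 + A)*(1/9) = -5/9 + A/9)
p(M) = -27 (p(M) = -9 + 4/(-5/9 + (1/9)*3) = -9 + 4/(-5/9 + 1/3) = -9 + 4/(-2/9) = -9 + 4*(-9/2) = -9 - 18 = -27)
S(Y) = -27*Y
1/(S(-177) + B(-2744, 1058)) = 1/(-27*(-177) + 1058) = 1/(4779 + 1058) = 1/5837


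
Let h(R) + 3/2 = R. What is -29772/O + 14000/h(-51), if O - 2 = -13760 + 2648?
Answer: -4399342/16665 ≈ -263.99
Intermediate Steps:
h(R) = -3/2 + R
O = -11110 (O = 2 + (-13760 + 2648) = 2 - 11112 = -11110)
-29772/O + 14000/h(-51) = -29772/(-11110) + 14000/(-3/2 - 51) = -29772*(-1/11110) + 14000/(-105/2) = 14886/5555 + 14000*(-2/105) = 14886/5555 - 800/3 = -4399342/16665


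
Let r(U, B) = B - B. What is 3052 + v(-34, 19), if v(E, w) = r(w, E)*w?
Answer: 3052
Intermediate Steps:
r(U, B) = 0
v(E, w) = 0 (v(E, w) = 0*w = 0)
3052 + v(-34, 19) = 3052 + 0 = 3052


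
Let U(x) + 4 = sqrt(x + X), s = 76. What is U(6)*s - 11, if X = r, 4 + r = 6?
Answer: -315 + 152*sqrt(2) ≈ -100.04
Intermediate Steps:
r = 2 (r = -4 + 6 = 2)
X = 2
U(x) = -4 + sqrt(2 + x) (U(x) = -4 + sqrt(x + 2) = -4 + sqrt(2 + x))
U(6)*s - 11 = (-4 + sqrt(2 + 6))*76 - 11 = (-4 + sqrt(8))*76 - 11 = (-4 + 2*sqrt(2))*76 - 11 = (-304 + 152*sqrt(2)) - 11 = -315 + 152*sqrt(2)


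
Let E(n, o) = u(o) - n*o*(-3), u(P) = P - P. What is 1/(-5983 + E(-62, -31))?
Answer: -1/217 ≈ -0.0046083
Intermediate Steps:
u(P) = 0
E(n, o) = 3*n*o (E(n, o) = 0 - n*o*(-3) = 0 - (-3)*n*o = 0 + 3*n*o = 3*n*o)
1/(-5983 + E(-62, -31)) = 1/(-5983 + 3*(-62)*(-31)) = 1/(-5983 + 5766) = 1/(-217) = -1/217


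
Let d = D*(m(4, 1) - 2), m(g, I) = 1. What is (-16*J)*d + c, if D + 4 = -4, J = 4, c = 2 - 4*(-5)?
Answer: -490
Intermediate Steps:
c = 22 (c = 2 + 20 = 22)
D = -8 (D = -4 - 4 = -8)
d = 8 (d = -8*(1 - 2) = -8*(-1) = 8)
(-16*J)*d + c = -16*4*8 + 22 = -64*8 + 22 = -512 + 22 = -490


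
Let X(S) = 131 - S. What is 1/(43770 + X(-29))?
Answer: 1/43930 ≈ 2.2763e-5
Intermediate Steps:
1/(43770 + X(-29)) = 1/(43770 + (131 - 1*(-29))) = 1/(43770 + (131 + 29)) = 1/(43770 + 160) = 1/43930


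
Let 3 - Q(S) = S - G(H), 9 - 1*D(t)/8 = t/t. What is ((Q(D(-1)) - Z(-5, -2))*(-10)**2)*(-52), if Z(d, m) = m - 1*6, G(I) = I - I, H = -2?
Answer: 275600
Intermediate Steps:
D(t) = 64 (D(t) = 72 - 8*t/t = 72 - 8*1 = 72 - 8 = 64)
G(I) = 0
Z(d, m) = -6 + m (Z(d, m) = m - 6 = -6 + m)
Q(S) = 3 - S (Q(S) = 3 - (S - 1*0) = 3 - (S + 0) = 3 - S)
((Q(D(-1)) - Z(-5, -2))*(-10)**2)*(-52) = (((3 - 1*64) - (-6 - 2))*(-10)**2)*(-52) = (((3 - 64) - 1*(-8))*100)*(-52) = ((-61 + 8)*100)*(-52) = -53*100*(-52) = -5300*(-52) = 275600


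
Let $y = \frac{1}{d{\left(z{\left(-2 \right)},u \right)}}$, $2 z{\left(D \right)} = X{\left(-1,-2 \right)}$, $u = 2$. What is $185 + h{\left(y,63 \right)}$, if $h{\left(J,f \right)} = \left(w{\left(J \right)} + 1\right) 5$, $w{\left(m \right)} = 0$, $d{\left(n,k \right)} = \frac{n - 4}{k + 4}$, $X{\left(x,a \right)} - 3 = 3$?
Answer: $190$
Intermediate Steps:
$X{\left(x,a \right)} = 6$ ($X{\left(x,a \right)} = 3 + 3 = 6$)
$z{\left(D \right)} = 3$ ($z{\left(D \right)} = \frac{1}{2} \cdot 6 = 3$)
$d{\left(n,k \right)} = \frac{-4 + n}{4 + k}$
$y = -6$ ($y = \frac{1}{\frac{1}{4 + 2} \left(-4 + 3\right)} = \frac{1}{\frac{1}{6} \left(-1\right)} = \frac{1}{- \frac{1}{6}} = -6$)
$h{\left(J,f \right)} = 5$ ($h{\left(J,f \right)} = \left(0 + 1\right) 5 = 1 \cdot 5 = 5$)
$185 + h{\left(y,63 \right)} = 185 + 5 = 190$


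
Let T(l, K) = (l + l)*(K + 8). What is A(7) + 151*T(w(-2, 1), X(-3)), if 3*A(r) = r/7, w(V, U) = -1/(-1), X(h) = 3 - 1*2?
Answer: 8155/3 ≈ 2718.3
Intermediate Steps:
X(h) = 1 (X(h) = 3 - 2 = 1)
w(V, U) = 1 (w(V, U) = -1*(-1) = 1)
A(r) = r/21 (A(r) = (r/7)/3 = r/21)
T(l, K) = 2*l*(8 + K) (T(l, K) = (2*l)*(8 + K) = 2*l*(8 + K))
A(7) + 151*T(w(-2, 1), X(-3)) = (1/21)*7 + 151*(2*1*(8 + 1)) = ⅓ + 151*(2*1*9) = ⅓ + 151*18 = ⅓ + 2718 = 8155/3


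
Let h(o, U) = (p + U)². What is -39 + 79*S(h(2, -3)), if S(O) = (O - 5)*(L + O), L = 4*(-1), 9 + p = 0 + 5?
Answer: 156381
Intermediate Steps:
p = -4 (p = -9 + (0 + 5) = -9 + 5 = -4)
L = -4
h(o, U) = (-4 + U)²
S(O) = (-5 + O)*(-4 + O) (S(O) = (O - 5)*(-4 + O) = (-5 + O)*(-4 + O))
-39 + 79*S(h(2, -3)) = -39 + 79*(20 + ((-4 - 3)²)² - 9*(-4 - 3)²) = -39 + 79*(20 + ((-7)²)² - 9*(-7)²) = -39 + 79*(20 + 49² - 9*49) = -39 + 79*(20 + 2401 - 441) = -39 + 79*1980 = -39 + 156420 = 156381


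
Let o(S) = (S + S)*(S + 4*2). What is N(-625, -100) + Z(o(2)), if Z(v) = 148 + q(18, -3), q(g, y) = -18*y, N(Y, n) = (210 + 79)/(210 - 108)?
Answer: 1229/6 ≈ 204.83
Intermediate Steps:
N(Y, n) = 17/6 (N(Y, n) = 289/102 = 289*(1/102) = 17/6)
o(S) = 2*S*(8 + S) (o(S) = (2*S)*(S + 8) = (2*S)*(8 + S) = 2*S*(8 + S))
Z(v) = 202 (Z(v) = 148 - 18*(-3) = 148 + 54 = 202)
N(-625, -100) + Z(o(2)) = 17/6 + 202 = 1229/6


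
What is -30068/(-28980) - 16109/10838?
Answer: -35240459/78521310 ≈ -0.44880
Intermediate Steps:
-30068/(-28980) - 16109/10838 = -30068*(-1/28980) - 16109*1/10838 = 7517/7245 - 16109/10838 = -35240459/78521310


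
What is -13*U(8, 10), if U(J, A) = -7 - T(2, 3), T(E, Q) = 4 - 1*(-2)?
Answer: 169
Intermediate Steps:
T(E, Q) = 6 (T(E, Q) = 4 + 2 = 6)
U(J, A) = -13 (U(J, A) = -7 - 1*6 = -7 - 6 = -13)
-13*U(8, 10) = -13*(-13) = 169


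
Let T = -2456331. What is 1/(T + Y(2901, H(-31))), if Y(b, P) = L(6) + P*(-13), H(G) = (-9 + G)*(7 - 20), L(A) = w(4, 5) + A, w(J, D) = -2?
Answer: -1/2463087 ≈ -4.0599e-7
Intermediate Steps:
L(A) = -2 + A
H(G) = 117 - 13*G (H(G) = (-9 + G)*(-13) = 117 - 13*G)
Y(b, P) = 4 - 13*P (Y(b, P) = (-2 + 6) + P*(-13) = 4 - 13*P)
1/(T + Y(2901, H(-31))) = 1/(-2456331 + (4 - 13*(117 - 13*(-31)))) = 1/(-2456331 + (4 - 13*(117 + 403))) = 1/(-2456331 + (4 - 13*520)) = 1/(-2456331 + (4 - 6760)) = 1/(-2456331 - 6756) = 1/(-2463087) = -1/2463087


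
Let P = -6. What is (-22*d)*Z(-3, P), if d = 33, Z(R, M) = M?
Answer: 4356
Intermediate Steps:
(-22*d)*Z(-3, P) = -22*33*(-6) = -726*(-6) = 4356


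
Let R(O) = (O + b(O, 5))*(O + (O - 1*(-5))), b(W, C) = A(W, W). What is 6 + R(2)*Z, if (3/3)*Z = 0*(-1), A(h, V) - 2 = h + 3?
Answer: 6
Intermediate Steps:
A(h, V) = 5 + h (A(h, V) = 2 + (h + 3) = 2 + (3 + h) = 5 + h)
b(W, C) = 5 + W
Z = 0 (Z = 0*(-1) = 0)
R(O) = (5 + 2*O)² (R(O) = (O + (5 + O))*(O + (O - 1*(-5))) = (5 + 2*O)*(O + (O + 5)) = (5 + 2*O)*(O + (5 + O)) = (5 + 2*O)*(5 + 2*O) = (5 + 2*O)²)
6 + R(2)*Z = 6 + (25 + 4*2² + 20*2)*0 = 6 + (25 + 4*4 + 40)*0 = 6 + (25 + 16 + 40)*0 = 6 + 81*0 = 6 + 0 = 6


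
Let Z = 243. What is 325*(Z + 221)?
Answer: 150800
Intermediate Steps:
325*(Z + 221) = 325*(243 + 221) = 325*464 = 150800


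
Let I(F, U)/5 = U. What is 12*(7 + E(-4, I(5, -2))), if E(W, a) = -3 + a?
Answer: -72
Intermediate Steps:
I(F, U) = 5*U
12*(7 + E(-4, I(5, -2))) = 12*(7 + (-3 + 5*(-2))) = 12*(7 + (-3 - 10)) = 12*(7 - 13) = 12*(-6) = -72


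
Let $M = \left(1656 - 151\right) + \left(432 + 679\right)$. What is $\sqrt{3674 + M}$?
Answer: $\sqrt{6290} \approx 79.31$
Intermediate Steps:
$M = 2616$ ($M = 1505 + 1111 = 2616$)
$\sqrt{3674 + M} = \sqrt{3674 + 2616} = \sqrt{6290}$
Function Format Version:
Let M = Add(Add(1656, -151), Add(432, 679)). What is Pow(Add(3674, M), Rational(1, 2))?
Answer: Pow(6290, Rational(1, 2)) ≈ 79.310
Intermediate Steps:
M = 2616 (M = Add(1505, 1111) = 2616)
Pow(Add(3674, M), Rational(1, 2)) = Pow(Add(3674, 2616), Rational(1, 2)) = Pow(6290, Rational(1, 2))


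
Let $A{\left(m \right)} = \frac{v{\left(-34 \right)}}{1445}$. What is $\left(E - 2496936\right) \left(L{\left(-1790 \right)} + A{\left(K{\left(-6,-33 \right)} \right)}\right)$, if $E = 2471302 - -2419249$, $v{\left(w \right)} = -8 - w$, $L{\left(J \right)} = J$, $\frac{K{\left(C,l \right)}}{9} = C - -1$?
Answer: $- \frac{1238228528852}{289} \approx -4.2845 \cdot 10^{9}$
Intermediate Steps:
$K{\left(C,l \right)} = 9 + 9 C$ ($K{\left(C,l \right)} = 9 \left(C - -1\right) = 9 \left(C + 1\right) = 9 \left(1 + C\right) = 9 + 9 C$)
$A{\left(m \right)} = \frac{26}{1445}$ ($A{\left(m \right)} = \frac{-8 - -34}{1445} = \left(-8 + 34\right) \frac{1}{1445} = 26 \cdot \frac{1}{1445} = \frac{26}{1445}$)
$E = 4890551$ ($E = 2471302 + 2419249 = 4890551$)
$\left(E - 2496936\right) \left(L{\left(-1790 \right)} + A{\left(K{\left(-6,-33 \right)} \right)}\right) = \left(4890551 - 2496936\right) \left(-1790 + \frac{26}{1445}\right) = 2393615 \left(- \frac{2586524}{1445}\right) = - \frac{1238228528852}{289}$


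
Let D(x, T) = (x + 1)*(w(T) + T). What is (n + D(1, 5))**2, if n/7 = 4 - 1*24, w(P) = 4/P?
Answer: 412164/25 ≈ 16487.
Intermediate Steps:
D(x, T) = (1 + x)*(T + 4/T) (D(x, T) = (x + 1)*(4/T + T) = (1 + x)*(T + 4/T))
n = -140 (n = 7*(4 - 1*24) = 7*(4 - 24) = 7*(-20) = -140)
(n + D(1, 5))**2 = (-140 + (4 + 4*1 + 5**2*(1 + 1))/5)**2 = (-140 + (4 + 4 + 25*2)/5)**2 = (-140 + (4 + 4 + 50)/5)**2 = (-140 + (1/5)*58)**2 = (-140 + 58/5)**2 = (-642/5)**2 = 412164/25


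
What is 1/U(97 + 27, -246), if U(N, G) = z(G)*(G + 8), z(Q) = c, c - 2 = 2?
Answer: -1/952 ≈ -0.0010504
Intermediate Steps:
c = 4 (c = 2 + 2 = 4)
z(Q) = 4
U(N, G) = 32 + 4*G (U(N, G) = 4*(G + 8) = 4*(8 + G) = 32 + 4*G)
1/U(97 + 27, -246) = 1/(32 + 4*(-246)) = 1/(32 - 984) = 1/(-952) = -1/952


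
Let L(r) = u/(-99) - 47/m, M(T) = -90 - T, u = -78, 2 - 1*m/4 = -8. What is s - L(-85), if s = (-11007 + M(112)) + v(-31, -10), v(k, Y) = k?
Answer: -14836289/1320 ≈ -11240.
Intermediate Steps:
m = 40 (m = 8 - 4*(-8) = 8 + 32 = 40)
s = -11240 (s = (-11007 + (-90 - 1*112)) - 31 = (-11007 + (-90 - 112)) - 31 = (-11007 - 202) - 31 = -11209 - 31 = -11240)
L(r) = -511/1320 (L(r) = -78/(-99) - 47/40 = -78*(-1/99) - 47*1/40 = 26/33 - 47/40 = -511/1320)
s - L(-85) = -11240 - 1*(-511/1320) = -11240 + 511/1320 = -14836289/1320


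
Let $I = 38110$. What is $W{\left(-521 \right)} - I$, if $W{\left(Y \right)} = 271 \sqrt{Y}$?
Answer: $-38110 + 271 i \sqrt{521} \approx -38110.0 + 6185.7 i$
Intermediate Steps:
$W{\left(-521 \right)} - I = 271 \sqrt{-521} - 38110 = 271 i \sqrt{521} - 38110 = -38110 + 271 i \sqrt{521}$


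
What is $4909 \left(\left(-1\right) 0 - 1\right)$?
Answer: $-4909$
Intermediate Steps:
$4909 \left(\left(-1\right) 0 - 1\right) = 4909 \left(0 - 1\right) = 4909 \left(-1\right) = -4909$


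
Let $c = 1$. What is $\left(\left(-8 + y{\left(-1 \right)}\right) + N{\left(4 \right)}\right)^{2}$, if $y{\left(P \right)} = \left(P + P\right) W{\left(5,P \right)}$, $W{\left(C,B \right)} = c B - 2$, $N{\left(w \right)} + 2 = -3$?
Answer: $49$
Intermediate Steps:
$N{\left(w \right)} = -5$ ($N{\left(w \right)} = -2 - 3 = -5$)
$W{\left(C,B \right)} = -2 + B$ ($W{\left(C,B \right)} = 1 B - 2 = B - 2 = -2 + B$)
$y{\left(P \right)} = 2 P \left(-2 + P\right)$ ($y{\left(P \right)} = \left(P + P\right) \left(-2 + P\right) = 2 P \left(-2 + P\right)$)
$\left(\left(-8 + y{\left(-1 \right)}\right) + N{\left(4 \right)}\right)^{2} = \left(\left(-8 + 2 \left(-1\right) \left(-2 - 1\right)\right) - 5\right)^{2} = \left(\left(-8 + 2 \left(-1\right) \left(-3\right)\right) - 5\right)^{2} = \left(\left(-8 + 6\right) - 5\right)^{2} = \left(-2 - 5\right)^{2} = \left(-7\right)^{2} = 49$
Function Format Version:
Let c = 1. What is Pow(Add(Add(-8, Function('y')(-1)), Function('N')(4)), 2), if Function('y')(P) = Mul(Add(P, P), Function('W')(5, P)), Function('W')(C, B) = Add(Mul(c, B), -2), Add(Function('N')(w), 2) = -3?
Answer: 49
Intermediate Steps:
Function('N')(w) = -5 (Function('N')(w) = Add(-2, -3) = -5)
Function('W')(C, B) = Add(-2, B) (Function('W')(C, B) = Add(Mul(1, B), -2) = Add(B, -2) = Add(-2, B))
Function('y')(P) = Mul(2, P, Add(-2, P)) (Function('y')(P) = Mul(Add(P, P), Add(-2, P)) = Mul(Mul(2, P), Add(-2, P)) = Mul(2, P, Add(-2, P)))
Pow(Add(Add(-8, Function('y')(-1)), Function('N')(4)), 2) = Pow(Add(Add(-8, Mul(2, -1, Add(-2, -1))), -5), 2) = Pow(Add(Add(-8, Mul(2, -1, -3)), -5), 2) = Pow(Add(Add(-8, 6), -5), 2) = Pow(Add(-2, -5), 2) = Pow(-7, 2) = 49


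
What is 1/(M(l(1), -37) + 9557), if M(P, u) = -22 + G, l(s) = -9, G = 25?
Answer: 1/9560 ≈ 0.00010460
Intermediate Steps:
M(P, u) = 3 (M(P, u) = -22 + 25 = 3)
1/(M(l(1), -37) + 9557) = 1/(3 + 9557) = 1/9560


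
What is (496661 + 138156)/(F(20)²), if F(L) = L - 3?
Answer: 634817/289 ≈ 2196.6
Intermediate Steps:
F(L) = -3 + L
(496661 + 138156)/(F(20)²) = (496661 + 138156)/((-3 + 20)²) = 634817/(17²) = 634817/289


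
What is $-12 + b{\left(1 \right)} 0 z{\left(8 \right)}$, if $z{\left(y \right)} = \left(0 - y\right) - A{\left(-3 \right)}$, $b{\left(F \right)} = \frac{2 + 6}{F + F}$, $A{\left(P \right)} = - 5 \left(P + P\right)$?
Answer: $-12$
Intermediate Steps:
$A{\left(P \right)} = - 10 P$ ($A{\left(P \right)} = - 5 \cdot 2 P = - 10 P$)
$b{\left(F \right)} = \frac{4}{F}$ ($b{\left(F \right)} = \frac{8}{2 F} = 8 \frac{1}{2 F} = \frac{4}{F}$)
$z{\left(y \right)} = -30 - y$ ($z{\left(y \right)} = \left(0 - y\right) - \left(-10\right) \left(-3\right) = - y - 30 = -30 - y$)
$-12 + b{\left(1 \right)} 0 z{\left(8 \right)} = -12 + \frac{4}{1} \cdot 0 \left(-30 - 8\right) = -12 + 4 \cdot 1 \cdot 0 \left(-30 - 8\right) = -12 + 4 \cdot 0 \left(-38\right) = -12 + 0 \left(-38\right) = -12 + 0 = -12$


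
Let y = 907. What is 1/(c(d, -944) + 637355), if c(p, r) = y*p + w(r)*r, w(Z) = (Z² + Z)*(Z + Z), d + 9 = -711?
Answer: 1/1586564260539 ≈ 6.3029e-13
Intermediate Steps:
d = -720 (d = -9 - 711 = -720)
w(Z) = 2*Z*(Z + Z²) (w(Z) = (Z + Z²)*(2*Z) = 2*Z*(Z + Z²))
c(p, r) = 907*p + 2*r³*(1 + r) (c(p, r) = 907*p + (2*r²*(1 + r))*r = 907*p + 2*r³*(1 + r))
1/(c(d, -944) + 637355) = 1/((907*(-720) + 2*(-944)³*(1 - 944)) + 637355) = 1/((-653040 + 2*(-841232384)*(-943)) + 637355) = 1/((-653040 + 1586564276224) + 637355) = 1/(1586563623184 + 637355) = 1/1586564260539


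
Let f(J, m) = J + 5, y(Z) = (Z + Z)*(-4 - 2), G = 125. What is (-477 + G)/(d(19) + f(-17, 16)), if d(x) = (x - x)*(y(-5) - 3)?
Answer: 88/3 ≈ 29.333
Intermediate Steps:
y(Z) = -12*Z (y(Z) = (2*Z)*(-6) = -12*Z)
f(J, m) = 5 + J
d(x) = 0 (d(x) = (x - x)*(-12*(-5) - 3) = 0*(60 - 3) = 0*57 = 0)
(-477 + G)/(d(19) + f(-17, 16)) = (-477 + 125)/(0 + (5 - 17)) = -352/(0 - 12) = -352/(-12) = -352*(-1/12) = 88/3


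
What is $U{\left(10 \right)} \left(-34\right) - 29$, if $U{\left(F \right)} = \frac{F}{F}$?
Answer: $-63$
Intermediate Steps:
$U{\left(F \right)} = 1$
$U{\left(10 \right)} \left(-34\right) - 29 = 1 \left(-34\right) - 29 = -34 - 29 = -63$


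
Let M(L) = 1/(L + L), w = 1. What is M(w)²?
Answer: ¼ ≈ 0.25000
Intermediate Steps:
M(L) = 1/(2*L)
M(w)² = ((½)/1)² = ((½)*1)² = (½)² = ¼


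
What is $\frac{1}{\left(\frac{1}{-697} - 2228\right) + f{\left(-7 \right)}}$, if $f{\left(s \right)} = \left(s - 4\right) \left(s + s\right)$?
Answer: $- \frac{697}{1445579} \approx -0.00048216$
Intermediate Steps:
$f{\left(s \right)} = 2 s \left(-4 + s\right)$ ($f{\left(s \right)} = \left(-4 + s\right) 2 s = 2 s \left(-4 + s\right)$)
$\frac{1}{\left(\frac{1}{-697} - 2228\right) + f{\left(-7 \right)}} = \frac{1}{\left(\frac{1}{-697} - 2228\right) + 2 \left(-7\right) \left(-4 - 7\right)} = \frac{1}{\left(- \frac{1}{697} - 2228\right) + 2 \left(-7\right) \left(-11\right)} = \frac{1}{- \frac{1552917}{697} + 154} = \frac{1}{- \frac{1445579}{697}} = - \frac{697}{1445579}$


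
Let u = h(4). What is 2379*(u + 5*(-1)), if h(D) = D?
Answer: -2379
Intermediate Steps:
u = 4
2379*(u + 5*(-1)) = 2379*(4 + 5*(-1)) = 2379*(4 - 5) = 2379*(-1) = -2379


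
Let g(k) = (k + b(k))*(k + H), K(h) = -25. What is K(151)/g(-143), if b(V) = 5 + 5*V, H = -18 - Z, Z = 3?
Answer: -25/139892 ≈ -0.00017871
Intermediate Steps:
H = -21 (H = -18 - 1*3 = -18 - 3 = -21)
g(k) = (-21 + k)*(5 + 6*k) (g(k) = (k + (5 + 5*k))*(k - 21) = (5 + 6*k)*(-21 + k) = (-21 + k)*(5 + 6*k))
K(151)/g(-143) = -25/(-105 - 121*(-143) + 6*(-143)²) = -25/(-105 + 17303 + 6*20449) = -25/(-105 + 17303 + 122694) = -25/139892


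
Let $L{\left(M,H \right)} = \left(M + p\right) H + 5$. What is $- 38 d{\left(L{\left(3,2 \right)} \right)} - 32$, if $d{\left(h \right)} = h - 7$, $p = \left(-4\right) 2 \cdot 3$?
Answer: $1640$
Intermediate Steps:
$p = -24$ ($p = \left(-8\right) 3 = -24$)
$L{\left(M,H \right)} = 5 + H \left(-24 + M\right)$ ($L{\left(M,H \right)} = \left(M - 24\right) H + 5 = \left(-24 + M\right) H + 5 = H \left(-24 + M\right) + 5 = 5 + H \left(-24 + M\right)$)
$d{\left(h \right)} = -7 + h$
$- 38 d{\left(L{\left(3,2 \right)} \right)} - 32 = - 38 \left(-7 + \left(5 - 48 + 2 \cdot 3\right)\right) - 32 = - 38 \left(-7 + \left(5 - 48 + 6\right)\right) - 32 = - 38 \left(-7 - 37\right) - 32 = \left(-38\right) \left(-44\right) - 32 = 1672 - 32 = 1640$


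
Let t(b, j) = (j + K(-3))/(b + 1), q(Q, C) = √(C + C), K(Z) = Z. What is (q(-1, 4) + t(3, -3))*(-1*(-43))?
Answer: -129/2 + 86*√2 ≈ 57.122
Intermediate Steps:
q(Q, C) = √2*√C (q(Q, C) = √(2*C) = √2*√C)
t(b, j) = (-3 + j)/(1 + b) (t(b, j) = (j - 3)/(b + 1) = (-3 + j)/(1 + b))
(q(-1, 4) + t(3, -3))*(-1*(-43)) = (√2*√4 + (-3 - 3)/(1 + 3))*(-1*(-43)) = (√2*2 - 6/4)*43 = (2*√2 + (¼)*(-6))*43 = (2*√2 - 3/2)*43 = (-3/2 + 2*√2)*43 = -129/2 + 86*√2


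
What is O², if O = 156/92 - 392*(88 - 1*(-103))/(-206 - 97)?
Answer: 3006315580129/48566961 ≈ 61900.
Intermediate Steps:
O = 1733873/6969 (O = 156*(1/92) - 392/((-303/(88 + 103))) = 39/23 - 392/((-303/191)) = 39/23 - 392/((-303*1/191)) = 39/23 - 392/(-303/191) = 39/23 - 392*(-191/303) = 39/23 + 74872/303 = 1733873/6969 ≈ 248.80)
O² = (1733873/6969)² = 3006315580129/48566961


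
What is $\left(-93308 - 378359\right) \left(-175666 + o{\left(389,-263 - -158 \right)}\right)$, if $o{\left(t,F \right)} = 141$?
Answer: $82789350175$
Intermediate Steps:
$\left(-93308 - 378359\right) \left(-175666 + o{\left(389,-263 - -158 \right)}\right) = \left(-93308 - 378359\right) \left(-175666 + 141\right) = \left(-471667\right) \left(-175525\right) = 82789350175$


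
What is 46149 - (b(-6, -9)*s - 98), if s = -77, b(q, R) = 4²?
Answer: 47479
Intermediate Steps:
b(q, R) = 16
46149 - (b(-6, -9)*s - 98) = 46149 - (16*(-77) - 98) = 46149 - (-1232 - 98) = 46149 - 1*(-1330) = 46149 + 1330 = 47479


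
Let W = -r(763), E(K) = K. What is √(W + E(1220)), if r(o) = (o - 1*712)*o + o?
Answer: 2*I*√9614 ≈ 196.1*I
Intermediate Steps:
r(o) = o + o*(-712 + o) (r(o) = (o - 712)*o + o = (-712 + o)*o + o = o*(-712 + o) + o = o + o*(-712 + o))
W = -39676 (W = -763*(-711 + 763) = -763*52 = -1*39676 = -39676)
√(W + E(1220)) = √(-39676 + 1220) = √(-38456) = 2*I*√9614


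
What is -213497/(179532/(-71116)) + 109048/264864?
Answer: 41890246200259/495328788 ≈ 84571.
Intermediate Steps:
-213497/(179532/(-71116)) + 109048/264864 = -213497/(179532*(-1/71116)) + 109048*(1/264864) = -213497/(-44883/17779) + 13631/33108 = -213497*(-17779/44883) + 13631/33108 = 3795763163/44883 + 13631/33108 = 41890246200259/495328788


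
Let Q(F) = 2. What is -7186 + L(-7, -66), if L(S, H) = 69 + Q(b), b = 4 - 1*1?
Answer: -7115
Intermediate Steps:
b = 3 (b = 4 - 1 = 3)
L(S, H) = 71 (L(S, H) = 69 + 2 = 71)
-7186 + L(-7, -66) = -7186 + 71 = -7115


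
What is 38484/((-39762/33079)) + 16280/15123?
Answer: -1069506484426/33406707 ≈ -32015.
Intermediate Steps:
38484/((-39762/33079)) + 16280/15123 = 38484/((-39762*1/33079)) + 16280*(1/15123) = 38484/(-39762/33079) + 16280/15123 = 38484*(-33079/39762) + 16280/15123 = -70722902/2209 + 16280/15123 = -1069506484426/33406707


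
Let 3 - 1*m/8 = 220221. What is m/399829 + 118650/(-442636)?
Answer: -413625514017/88489354622 ≈ -4.6743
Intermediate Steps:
m = -1761744 (m = 24 - 8*220221 = 24 - 1761768 = -1761744)
m/399829 + 118650/(-442636) = -1761744/399829 + 118650/(-442636) = -1761744*1/399829 + 118650*(-1/442636) = -1761744/399829 - 59325/221318 = -413625514017/88489354622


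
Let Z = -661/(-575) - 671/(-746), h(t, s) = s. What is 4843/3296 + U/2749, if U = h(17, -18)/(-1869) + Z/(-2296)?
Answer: 72935460324280121/49637571168287200 ≈ 1.4694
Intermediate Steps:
Z = 878931/428950 (Z = -661*(-1/575) - 671*(-1/746) = 661/575 + 671/746 = 878931/428950 ≈ 2.0490)
U = 765948741/87653358800 (U = -18/(-1869) + (878931/428950)/(-2296) = -18*(-1/1869) + (878931/428950)*(-1/2296) = 6/623 - 878931/984869200 = 765948741/87653358800 ≈ 0.0087384)
4843/3296 + U/2749 = 4843/3296 + (765948741/87653358800)/2749 = 4843*(1/3296) + (765948741/87653358800)*(1/2749) = 4843/3296 + 765948741/240959083341200 = 72935460324280121/49637571168287200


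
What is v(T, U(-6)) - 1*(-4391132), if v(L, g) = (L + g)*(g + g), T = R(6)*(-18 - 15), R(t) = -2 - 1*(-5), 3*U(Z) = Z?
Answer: 4391536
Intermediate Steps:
U(Z) = Z/3
R(t) = 3 (R(t) = -2 + 5 = 3)
T = -99 (T = 3*(-18 - 15) = 3*(-33) = -99)
v(L, g) = 2*g*(L + g) (v(L, g) = (L + g)*(2*g) = 2*g*(L + g))
v(T, U(-6)) - 1*(-4391132) = 2*((1/3)*(-6))*(-99 + (1/3)*(-6)) - 1*(-4391132) = 2*(-2)*(-99 - 2) + 4391132 = 2*(-2)*(-101) + 4391132 = 404 + 4391132 = 4391536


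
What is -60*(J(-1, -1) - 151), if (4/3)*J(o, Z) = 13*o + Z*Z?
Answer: 9600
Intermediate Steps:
J(o, Z) = 3*Z²/4 + 39*o/4 (J(o, Z) = 3*(13*o + Z*Z)/4 = 3*(13*o + Z²)/4 = 3*(Z² + 13*o)/4 = 3*Z²/4 + 39*o/4)
-60*(J(-1, -1) - 151) = -60*(((¾)*(-1)² + (39/4)*(-1)) - 151) = -60*(((¾)*1 - 39/4) - 151) = -60*((¾ - 39/4) - 151) = -60*(-9 - 151) = -60*(-160) = 9600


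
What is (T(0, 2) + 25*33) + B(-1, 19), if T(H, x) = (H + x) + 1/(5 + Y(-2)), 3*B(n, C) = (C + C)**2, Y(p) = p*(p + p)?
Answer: 51028/39 ≈ 1308.4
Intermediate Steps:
Y(p) = 2*p**2 (Y(p) = p*(2*p) = 2*p**2)
B(n, C) = 4*C**2/3 (B(n, C) = (C + C)**2/3 = (2*C)**2/3 = (4*C**2)/3 = 4*C**2/3)
T(H, x) = 1/13 + H + x (T(H, x) = (H + x) + 1/(5 + 2*(-2)**2) = (H + x) + 1/(5 + 2*4) = (H + x) + 1/(5 + 8) = (H + x) + 1/13 = 1/13 + H + x)
(T(0, 2) + 25*33) + B(-1, 19) = ((1/13 + 0 + 2) + 25*33) + (4/3)*19**2 = (27/13 + 825) + (4/3)*361 = 10752/13 + 1444/3 = 51028/39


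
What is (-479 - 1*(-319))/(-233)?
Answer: 160/233 ≈ 0.68670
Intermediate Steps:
(-479 - 1*(-319))/(-233) = (-479 + 319)*(-1/233) = -160*(-1/233) = 160/233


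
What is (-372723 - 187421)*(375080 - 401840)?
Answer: 14989453440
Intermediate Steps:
(-372723 - 187421)*(375080 - 401840) = -560144*(-26760) = 14989453440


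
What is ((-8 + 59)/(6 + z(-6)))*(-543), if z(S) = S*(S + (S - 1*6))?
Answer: -9231/38 ≈ -242.92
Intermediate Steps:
z(S) = S*(-6 + 2*S) (z(S) = S*(S + (S - 6)) = S*(S + (-6 + S)) = S*(-6 + 2*S))
((-8 + 59)/(6 + z(-6)))*(-543) = ((-8 + 59)/(6 + 2*(-6)*(-3 - 6)))*(-543) = (51/(6 + 2*(-6)*(-9)))*(-543) = (51/(6 + 108))*(-543) = (51/114)*(-543) = (51*(1/114))*(-543) = (17/38)*(-543) = -9231/38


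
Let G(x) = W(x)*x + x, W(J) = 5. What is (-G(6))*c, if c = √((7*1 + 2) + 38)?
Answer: -36*√47 ≈ -246.80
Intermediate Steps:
G(x) = 6*x (G(x) = 5*x + x = 6*x)
c = √47 (c = √((7 + 2) + 38) = √(9 + 38) = √47 ≈ 6.8557)
(-G(6))*c = (-6*6)*√47 = (-1*36)*√47 = -36*√47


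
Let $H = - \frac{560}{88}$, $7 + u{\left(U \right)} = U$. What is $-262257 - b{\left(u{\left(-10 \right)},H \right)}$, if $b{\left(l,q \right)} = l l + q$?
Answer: $- \frac{2887936}{11} \approx -2.6254 \cdot 10^{5}$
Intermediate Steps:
$u{\left(U \right)} = -7 + U$
$H = - \frac{70}{11}$ ($H = \left(-560\right) \frac{1}{88} = - \frac{70}{11} \approx -6.3636$)
$b{\left(l,q \right)} = q + l^{2}$ ($b{\left(l,q \right)} = l^{2} + q = q + l^{2}$)
$-262257 - b{\left(u{\left(-10 \right)},H \right)} = -262257 - \left(- \frac{70}{11} + \left(-7 - 10\right)^{2}\right) = -262257 - \left(- \frac{70}{11} + \left(-17\right)^{2}\right) = -262257 - \left(- \frac{70}{11} + 289\right) = -262257 - \frac{3109}{11} = - \frac{2887936}{11}$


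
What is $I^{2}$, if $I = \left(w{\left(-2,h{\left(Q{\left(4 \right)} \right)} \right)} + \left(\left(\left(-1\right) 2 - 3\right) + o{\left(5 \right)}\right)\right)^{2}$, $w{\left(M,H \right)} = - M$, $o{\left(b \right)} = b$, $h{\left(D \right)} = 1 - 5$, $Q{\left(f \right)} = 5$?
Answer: $16$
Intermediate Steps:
$h{\left(D \right)} = -4$ ($h{\left(D \right)} = 1 - 5 = -4$)
$I = 4$ ($I = \left(\left(-1\right) \left(-2\right) + \left(\left(\left(-1\right) 2 - 3\right) + 5\right)\right)^{2} = \left(2 + \left(\left(-2 - 3\right) + 5\right)\right)^{2} = \left(2 + \left(-5 + 5\right)\right)^{2} = \left(2 + 0\right)^{2} = 2^{2} = 4$)
$I^{2} = 4^{2} = 16$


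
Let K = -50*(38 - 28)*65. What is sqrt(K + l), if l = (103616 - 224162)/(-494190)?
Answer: I*sqrt(84766676285)/1615 ≈ 180.28*I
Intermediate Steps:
K = -32500 (K = -50*10*65 = -500*65 = -32500)
l = 6697/27455 (l = -120546*(-1/494190) = 6697/27455 ≈ 0.24393)
sqrt(K + l) = sqrt(-32500 + 6697/27455) = sqrt(-892280803/27455) = I*sqrt(84766676285)/1615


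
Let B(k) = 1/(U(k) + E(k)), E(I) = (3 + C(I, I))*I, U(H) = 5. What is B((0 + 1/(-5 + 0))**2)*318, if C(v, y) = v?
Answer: 66250/1067 ≈ 62.090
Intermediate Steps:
E(I) = I*(3 + I) (E(I) = (3 + I)*I = I*(3 + I))
B(k) = 1/(5 + k*(3 + k))
B((0 + 1/(-5 + 0))**2)*318 = 318/(5 + (0 + 1/(-5 + 0))**2*(3 + (0 + 1/(-5 + 0))**2)) = 318/(5 + (0 + 1/(-5))**2*(3 + (0 + 1/(-5))**2)) = 318/(5 + (0 - 1/5)**2*(3 + (0 - 1/5)**2)) = 318/(5 + (-1/5)**2*(3 + (-1/5)**2)) = 318/(5 + (3 + 1/25)/25) = 318/(5 + (1/25)*(76/25)) = 318/(5 + 76/625) = 318/(3201/625) = (625/3201)*318 = 66250/1067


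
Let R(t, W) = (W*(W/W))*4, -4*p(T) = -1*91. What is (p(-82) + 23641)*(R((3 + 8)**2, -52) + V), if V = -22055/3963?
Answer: -80112111145/15852 ≈ -5.0538e+6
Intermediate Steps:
p(T) = 91/4 (p(T) = -(-1)*91/4 = -1/4*(-91) = 91/4)
R(t, W) = 4*W (R(t, W) = (W*1)*4 = W*4 = 4*W)
V = -22055/3963 (V = -22055*1/3963 = -22055/3963 ≈ -5.5652)
(p(-82) + 23641)*(R((3 + 8)**2, -52) + V) = (91/4 + 23641)*(4*(-52) - 22055/3963) = 94655*(-208 - 22055/3963)/4 = (94655/4)*(-846359/3963) = -80112111145/15852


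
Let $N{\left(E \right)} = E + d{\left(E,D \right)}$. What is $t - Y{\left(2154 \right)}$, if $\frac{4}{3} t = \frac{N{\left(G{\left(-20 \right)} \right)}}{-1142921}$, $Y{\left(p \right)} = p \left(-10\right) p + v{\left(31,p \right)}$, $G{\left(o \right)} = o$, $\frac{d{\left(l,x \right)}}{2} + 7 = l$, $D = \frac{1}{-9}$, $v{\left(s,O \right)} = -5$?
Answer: $\frac{106056588438041}{2285842} \approx 4.6397 \cdot 10^{7}$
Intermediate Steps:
$D = - \frac{1}{9} \approx -0.11111$
$d{\left(l,x \right)} = -14 + 2 l$
$N{\left(E \right)} = -14 + 3 E$ ($N{\left(E \right)} = E + \left(-14 + 2 E\right) = -14 + 3 E$)
$Y{\left(p \right)} = -5 - 10 p^{2}$ ($Y{\left(p \right)} = p \left(-10\right) p - 5 = - 10 p p - 5 = - 10 p^{2} - 5 = -5 - 10 p^{2}$)
$t = \frac{111}{2285842}$ ($t = \frac{3 \frac{-14 + 3 \left(-20\right)}{-1142921}}{4} = \frac{3 \left(-14 - 60\right) \left(- \frac{1}{1142921}\right)}{4} = \frac{3 \left(\left(-74\right) \left(- \frac{1}{1142921}\right)\right)}{4} = \frac{3}{4} \cdot \frac{74}{1142921} = \frac{111}{2285842} \approx 4.856 \cdot 10^{-5}$)
$t - Y{\left(2154 \right)} = \frac{111}{2285842} - \left(-5 - 10 \cdot 2154^{2}\right) = \frac{111}{2285842} - \left(-5 - 46397160\right) = \frac{111}{2285842} - -46397165 = \frac{111}{2285842} + 46397165 = \frac{106056588438041}{2285842}$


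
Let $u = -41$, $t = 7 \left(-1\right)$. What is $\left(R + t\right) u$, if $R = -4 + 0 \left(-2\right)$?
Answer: $451$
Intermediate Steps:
$t = -7$
$R = -4$ ($R = -4 + 0 = -4$)
$\left(R + t\right) u = \left(-4 - 7\right) \left(-41\right) = \left(-11\right) \left(-41\right) = 451$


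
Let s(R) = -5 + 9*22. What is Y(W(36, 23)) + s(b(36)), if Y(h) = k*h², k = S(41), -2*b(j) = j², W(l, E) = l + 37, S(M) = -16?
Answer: -85071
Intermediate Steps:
W(l, E) = 37 + l
b(j) = -j²/2
k = -16
Y(h) = -16*h²
s(R) = 193 (s(R) = -5 + 198 = 193)
Y(W(36, 23)) + s(b(36)) = -16*(37 + 36)² + 193 = -16*73² + 193 = -16*5329 + 193 = -85264 + 193 = -85071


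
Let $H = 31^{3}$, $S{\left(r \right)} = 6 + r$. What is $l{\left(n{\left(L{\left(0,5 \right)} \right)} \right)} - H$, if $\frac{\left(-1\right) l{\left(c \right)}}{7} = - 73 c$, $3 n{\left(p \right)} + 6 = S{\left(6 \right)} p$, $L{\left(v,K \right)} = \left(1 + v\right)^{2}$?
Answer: $-28769$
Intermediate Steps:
$n{\left(p \right)} = -2 + 4 p$ ($n{\left(p \right)} = -2 + \frac{\left(6 + 6\right) p}{3} = -2 + \frac{12 p}{3} = -2 + 4 p$)
$l{\left(c \right)} = 511 c$ ($l{\left(c \right)} = - 7 \left(- 73 c\right) = 511 c$)
$H = 29791$
$l{\left(n{\left(L{\left(0,5 \right)} \right)} \right)} - H = 511 \left(-2 + 4 \left(1 + 0\right)^{2}\right) - 29791 = 511 \left(-2 + 4 \cdot 1^{2}\right) - 29791 = 511 \left(-2 + 4 \cdot 1\right) - 29791 = 511 \left(-2 + 4\right) - 29791 = 511 \cdot 2 - 29791 = 1022 - 29791 = -28769$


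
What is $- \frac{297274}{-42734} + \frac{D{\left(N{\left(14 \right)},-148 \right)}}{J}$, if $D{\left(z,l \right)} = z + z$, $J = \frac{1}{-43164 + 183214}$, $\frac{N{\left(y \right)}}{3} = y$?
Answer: $\frac{251365810037}{21367} \approx 1.1764 \cdot 10^{7}$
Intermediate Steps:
$N{\left(y \right)} = 3 y$
$J = \frac{1}{140050} \approx 7.1403 \cdot 10^{-6}$
$D{\left(z,l \right)} = 2 z$
$- \frac{297274}{-42734} + \frac{D{\left(N{\left(14 \right)},-148 \right)}}{J} = - \frac{297274}{-42734} + 2 \cdot 3 \cdot 14 \frac{1}{\frac{1}{140050}} = \left(-297274\right) \left(- \frac{1}{42734}\right) + 2 \cdot 42 \cdot 140050 = \frac{148637}{21367} + 84 \cdot 140050 = \frac{148637}{21367} + 11764200 = \frac{251365810037}{21367}$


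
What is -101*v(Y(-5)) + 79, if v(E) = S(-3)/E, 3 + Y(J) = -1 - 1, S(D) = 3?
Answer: 698/5 ≈ 139.60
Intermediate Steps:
Y(J) = -5 (Y(J) = -3 + (-1 - 1) = -3 - 2 = -5)
v(E) = 3/E
-101*v(Y(-5)) + 79 = -303/(-5) + 79 = -303*(-1)/5 + 79 = -101*(-3/5) + 79 = 303/5 + 79 = 698/5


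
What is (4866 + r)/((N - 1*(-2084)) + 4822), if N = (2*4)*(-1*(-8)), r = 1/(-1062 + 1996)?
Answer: 908969/1301996 ≈ 0.69814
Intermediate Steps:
r = 1/934 ≈ 0.0010707
N = 64 (N = 8*8 = 64)
(4866 + r)/((N - 1*(-2084)) + 4822) = (4866 + 1/934)/((64 - 1*(-2084)) + 4822) = 4544845/(934*((64 + 2084) + 4822)) = 4544845/(934*(2148 + 4822)) = (4544845/934)/6970 = (4544845/934)*(1/6970) = 908969/1301996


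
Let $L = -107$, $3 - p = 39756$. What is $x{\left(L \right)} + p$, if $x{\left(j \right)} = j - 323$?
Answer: $-40183$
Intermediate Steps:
$p = -39753$ ($p = 3 - 39756 = -39753$)
$x{\left(j \right)} = -323 + j$
$x{\left(L \right)} + p = \left(-323 - 107\right) - 39753 = -430 - 39753 = -40183$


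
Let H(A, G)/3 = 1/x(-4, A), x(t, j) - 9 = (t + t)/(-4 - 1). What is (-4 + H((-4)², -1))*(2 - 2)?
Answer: 0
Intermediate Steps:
x(t, j) = 9 - 2*t/5 (x(t, j) = 9 + (t + t)/(-4 - 1) = 9 + (2*t)/(-5) = 9 + (2*t)*(-⅕) = 9 - 2*t/5)
H(A, G) = 15/53 (H(A, G) = 3/(9 - ⅖*(-4)) = 3/(9 + 8/5) = 3/(53/5) = 3*(5/53) = 15/53)
(-4 + H((-4)², -1))*(2 - 2) = (-4 + 15/53)*(2 - 2) = -197/53*0 = 0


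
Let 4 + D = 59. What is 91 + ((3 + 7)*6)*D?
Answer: 3391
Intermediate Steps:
D = 55 (D = -4 + 59 = 55)
91 + ((3 + 7)*6)*D = 91 + ((3 + 7)*6)*55 = 91 + (10*6)*55 = 91 + 60*55 = 91 + 3300 = 3391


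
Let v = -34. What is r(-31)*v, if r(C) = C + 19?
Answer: 408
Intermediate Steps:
r(C) = 19 + C
r(-31)*v = (19 - 31)*(-34) = -12*(-34) = 408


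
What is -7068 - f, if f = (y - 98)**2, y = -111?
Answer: -50749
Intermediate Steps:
f = 43681 (f = (-111 - 98)**2 = (-209)**2 = 43681)
-7068 - f = -7068 - 1*43681 = -7068 - 43681 = -50749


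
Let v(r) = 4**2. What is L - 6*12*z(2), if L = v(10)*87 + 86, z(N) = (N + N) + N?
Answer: 1046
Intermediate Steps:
z(N) = 3*N (z(N) = 2*N + N = 3*N)
v(r) = 16
L = 1478 (L = 16*87 + 86 = 1392 + 86 = 1478)
L - 6*12*z(2) = 1478 - 6*12*3*2 = 1478 - 72*6 = 1478 - 1*432 = 1478 - 432 = 1046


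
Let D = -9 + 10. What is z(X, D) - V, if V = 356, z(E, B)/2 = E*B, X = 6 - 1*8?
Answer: -360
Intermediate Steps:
D = 1
X = -2 (X = 6 - 8 = -2)
z(E, B) = 2*B*E (z(E, B) = 2*(E*B) = 2*(B*E) = 2*B*E)
z(X, D) - V = 2*1*(-2) - 1*356 = -4 - 356 = -360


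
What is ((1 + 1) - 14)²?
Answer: 144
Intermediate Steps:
((1 + 1) - 14)² = (2 - 14)² = (-12)² = 144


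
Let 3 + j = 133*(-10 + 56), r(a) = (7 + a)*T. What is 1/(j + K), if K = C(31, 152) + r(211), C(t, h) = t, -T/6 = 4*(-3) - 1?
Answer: 1/23150 ≈ 4.3197e-5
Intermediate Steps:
T = 78 (T = -6*(4*(-3) - 1) = -6*(-12 - 1) = -6*(-13) = 78)
r(a) = 546 + 78*a (r(a) = (7 + a)*78 = 546 + 78*a)
j = 6115 (j = -3 + 133*(-10 + 56) = -3 + 133*46 = -3 + 6118 = 6115)
K = 17035 (K = 31 + (546 + 78*211) = 31 + (546 + 16458) = 31 + 17004 = 17035)
1/(j + K) = 1/(6115 + 17035) = 1/23150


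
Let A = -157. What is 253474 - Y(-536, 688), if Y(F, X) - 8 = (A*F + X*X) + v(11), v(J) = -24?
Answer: -304006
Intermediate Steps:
Y(F, X) = -16 + X² - 157*F (Y(F, X) = 8 + ((-157*F + X*X) - 24) = 8 + ((-157*F + X²) - 24) = 8 + ((X² - 157*F) - 24) = 8 + (-24 + X² - 157*F) = -16 + X² - 157*F)
253474 - Y(-536, 688) = 253474 - (-16 + 688² - 157*(-536)) = 253474 - (-16 + 473344 + 84152) = 253474 - 1*557480 = 253474 - 557480 = -304006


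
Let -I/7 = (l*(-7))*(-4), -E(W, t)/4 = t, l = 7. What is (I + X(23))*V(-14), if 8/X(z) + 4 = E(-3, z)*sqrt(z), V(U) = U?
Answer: 16691750/869 + 46*sqrt(23)/869 ≈ 19208.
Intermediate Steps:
E(W, t) = -4*t
X(z) = 8/(-4 - 4*z**(3/2)) (X(z) = 8/(-4 + (-4*z)*sqrt(z)) = 8/(-4 - 4*z**(3/2)))
I = -1372 (I = -7*7*(-7)*(-4) = -(-343)*(-4) = -7*196 = -1372)
(I + X(23))*V(-14) = (-1372 + 2/(-1 - 23**(3/2)))*(-14) = (-1372 + 2/(-1 - 23*sqrt(23)))*(-14) = 19208 - 28/(-1 - 23*sqrt(23))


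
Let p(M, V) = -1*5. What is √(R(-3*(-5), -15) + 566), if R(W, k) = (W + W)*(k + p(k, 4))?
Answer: I*√34 ≈ 5.8309*I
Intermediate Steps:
p(M, V) = -5
R(W, k) = 2*W*(-5 + k) (R(W, k) = (W + W)*(k - 5) = (2*W)*(-5 + k) = 2*W*(-5 + k))
√(R(-3*(-5), -15) + 566) = √(2*(-3*(-5))*(-5 - 15) + 566) = √(2*15*(-20) + 566) = √(-600 + 566) = √(-34) = I*√34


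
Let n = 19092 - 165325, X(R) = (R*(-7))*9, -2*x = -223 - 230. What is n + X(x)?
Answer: -321005/2 ≈ -1.6050e+5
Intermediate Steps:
x = 453/2 (x = -(-223 - 230)/2 = -½*(-453) = 453/2 ≈ 226.50)
X(R) = -63*R (X(R) = -7*R*9 = -63*R)
n = -146233
n + X(x) = -146233 - 63*453/2 = -146233 - 28539/2 = -321005/2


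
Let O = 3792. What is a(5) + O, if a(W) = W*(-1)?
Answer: 3787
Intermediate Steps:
a(W) = -W
a(5) + O = -1*5 + 3792 = -5 + 3792 = 3787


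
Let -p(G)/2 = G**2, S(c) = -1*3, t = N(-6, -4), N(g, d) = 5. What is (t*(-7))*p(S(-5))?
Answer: 630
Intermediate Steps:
t = 5
S(c) = -3
p(G) = -2*G**2
(t*(-7))*p(S(-5)) = (5*(-7))*(-2*(-3)**2) = -(-70)*9 = -35*(-18) = 630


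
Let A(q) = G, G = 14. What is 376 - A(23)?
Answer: 362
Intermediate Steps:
A(q) = 14
376 - A(23) = 376 - 1*14 = 376 - 14 = 362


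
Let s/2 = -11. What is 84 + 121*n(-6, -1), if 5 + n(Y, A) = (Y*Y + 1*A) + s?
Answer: 1052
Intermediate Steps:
s = -22 (s = 2*(-11) = -22)
n(Y, A) = -27 + A + Y² (n(Y, A) = -5 + ((Y*Y + 1*A) - 22) = -5 + ((Y² + A) - 22) = -5 + ((A + Y²) - 22) = -5 + (-22 + A + Y²) = -27 + A + Y²)
84 + 121*n(-6, -1) = 84 + 121*(-27 - 1 + (-6)²) = 84 + 121*(-27 - 1 + 36) = 84 + 121*8 = 84 + 968 = 1052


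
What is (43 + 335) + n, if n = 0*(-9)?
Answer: 378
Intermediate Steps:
n = 0
(43 + 335) + n = (43 + 335) + 0 = 378 + 0 = 378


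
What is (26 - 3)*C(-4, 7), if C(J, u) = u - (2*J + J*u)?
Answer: 989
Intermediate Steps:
C(J, u) = u - 2*J - J*u (C(J, u) = u + (-2*J - J*u) = u - 2*J - J*u)
(26 - 3)*C(-4, 7) = (26 - 3)*(7 - 2*(-4) - 1*(-4)*7) = 23*(7 + 8 + 28) = 23*43 = 989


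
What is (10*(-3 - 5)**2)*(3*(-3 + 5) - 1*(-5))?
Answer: 7040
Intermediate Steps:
(10*(-3 - 5)**2)*(3*(-3 + 5) - 1*(-5)) = (10*(-8)**2)*(3*2 + 5) = (10*64)*(6 + 5) = 640*11 = 7040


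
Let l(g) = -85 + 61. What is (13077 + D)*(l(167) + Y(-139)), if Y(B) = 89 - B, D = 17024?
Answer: 6140604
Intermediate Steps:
l(g) = -24
(13077 + D)*(l(167) + Y(-139)) = (13077 + 17024)*(-24 + (89 - 1*(-139))) = 30101*(-24 + (89 + 139)) = 30101*(-24 + 228) = 30101*204 = 6140604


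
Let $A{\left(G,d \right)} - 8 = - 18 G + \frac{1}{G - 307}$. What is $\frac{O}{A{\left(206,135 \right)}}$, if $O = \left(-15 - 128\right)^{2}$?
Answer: $- \frac{2065349}{373701} \approx -5.5267$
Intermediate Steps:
$O = 20449$ ($O = \left(-143\right)^{2} = 20449$)
$A{\left(G,d \right)} = 8 + \frac{1}{-307 + G} - 18 G$ ($A{\left(G,d \right)} = 8 - \left(- \frac{1}{G - 307} + 18 G\right) = 8 - \left(- \frac{1}{-307 + G} + 18 G\right) = 8 + \frac{1}{-307 + G} - 18 G$)
$\frac{O}{A{\left(206,135 \right)}} = \frac{20449}{\frac{1}{-307 + 206} \left(-2455 - 18 \cdot 206^{2} + 5534 \cdot 206\right)} = \frac{20449}{\frac{1}{-101} \left(-2455 - 763848 + 1140004\right)} = \frac{20449}{\left(- \frac{1}{101}\right) \left(-2455 - 763848 + 1140004\right)} = \frac{20449}{\left(- \frac{1}{101}\right) 373701} = \frac{20449}{- \frac{373701}{101}} = 20449 \left(- \frac{101}{373701}\right) = - \frac{2065349}{373701}$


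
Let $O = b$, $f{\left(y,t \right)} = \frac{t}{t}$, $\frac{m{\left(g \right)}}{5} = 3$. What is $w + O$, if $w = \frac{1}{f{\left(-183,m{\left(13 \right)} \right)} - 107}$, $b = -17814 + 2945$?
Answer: $- \frac{1576115}{106} \approx -14869.0$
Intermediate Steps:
$m{\left(g \right)} = 15$ ($m{\left(g \right)} = 5 \cdot 3 = 15$)
$f{\left(y,t \right)} = 1$
$b = -14869$
$O = -14869$
$w = - \frac{1}{106}$ ($w = \frac{1}{1 - 107} = \frac{1}{-106} = - \frac{1}{106} \approx -0.009434$)
$w + O = - \frac{1}{106} - 14869 = - \frac{1576115}{106}$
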